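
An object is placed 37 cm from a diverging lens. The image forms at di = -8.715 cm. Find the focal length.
1/f = 1/do + 1/di → f = -11.4 cm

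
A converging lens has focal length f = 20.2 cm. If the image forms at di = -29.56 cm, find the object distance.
1/do = 1/f − 1/di → do = 12 cm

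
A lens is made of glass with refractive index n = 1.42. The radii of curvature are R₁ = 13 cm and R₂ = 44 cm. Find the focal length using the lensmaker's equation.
1/f = (n − 1)(1/R₁ − 1/R₂) → f = 43.93 cm (converging lens)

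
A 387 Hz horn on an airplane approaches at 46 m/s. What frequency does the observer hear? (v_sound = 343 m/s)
f_obs = f·v/(v − v_s) = 446.9 Hz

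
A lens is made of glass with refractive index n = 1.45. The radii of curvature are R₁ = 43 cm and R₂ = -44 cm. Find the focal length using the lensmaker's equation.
1/f = (n − 1)(1/R₁ − 1/R₂) → f = 48.33 cm (converging lens)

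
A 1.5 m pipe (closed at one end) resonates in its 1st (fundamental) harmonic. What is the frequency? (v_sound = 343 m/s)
fₙ = nv/(4L) = 57.17 Hz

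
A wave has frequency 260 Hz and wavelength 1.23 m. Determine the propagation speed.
v = fλ = 319.8 m/s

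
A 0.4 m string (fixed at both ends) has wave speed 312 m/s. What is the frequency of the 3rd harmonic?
fₙ = nv/(2L) = 1170 Hz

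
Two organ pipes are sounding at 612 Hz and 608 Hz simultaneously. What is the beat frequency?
4 Hz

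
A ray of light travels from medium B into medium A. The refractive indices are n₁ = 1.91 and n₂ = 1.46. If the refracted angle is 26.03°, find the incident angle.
sin θ₁ = (n₂/n₁)·sin θ₂ → θ₁ = 19.6°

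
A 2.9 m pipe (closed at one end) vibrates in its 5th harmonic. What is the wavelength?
λₙ = 4L/n = 2.32 m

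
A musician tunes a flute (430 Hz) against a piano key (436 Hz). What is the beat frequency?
6 Hz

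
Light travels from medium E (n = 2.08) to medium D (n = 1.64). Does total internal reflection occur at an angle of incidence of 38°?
θc = arcsin(n₂/n₁) = 52.04°; 38° < θc, so no — the ray refracts.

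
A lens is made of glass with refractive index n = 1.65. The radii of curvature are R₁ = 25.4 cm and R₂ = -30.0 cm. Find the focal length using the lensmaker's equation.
1/f = (n − 1)(1/R₁ − 1/R₂) → f = 21.16 cm (converging lens)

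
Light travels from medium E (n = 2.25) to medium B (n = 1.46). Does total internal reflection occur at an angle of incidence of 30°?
θc = arcsin(n₂/n₁) = 40.46°; 30° < θc, so no — the ray refracts.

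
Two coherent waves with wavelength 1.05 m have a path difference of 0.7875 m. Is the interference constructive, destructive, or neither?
neither (partial) — path difference = 0.75λ, neither a whole number of wavelengths nor an odd multiple of λ/2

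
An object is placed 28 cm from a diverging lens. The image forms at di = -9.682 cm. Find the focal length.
1/f = 1/do + 1/di → f = -14.8 cm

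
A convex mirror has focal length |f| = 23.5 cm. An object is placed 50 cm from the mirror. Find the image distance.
f = −23.5 cm (convex); 1/di = 1/f − 1/do → di = -15.99 cm (virtual image, behind mirror)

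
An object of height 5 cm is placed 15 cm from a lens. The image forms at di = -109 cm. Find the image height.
hi = (-di/do) × ho = 36.33 cm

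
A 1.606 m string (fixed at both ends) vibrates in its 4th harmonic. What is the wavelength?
λₙ = 2L/n = 0.803 m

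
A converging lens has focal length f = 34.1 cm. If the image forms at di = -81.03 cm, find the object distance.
1/do = 1/f − 1/di → do = 24 cm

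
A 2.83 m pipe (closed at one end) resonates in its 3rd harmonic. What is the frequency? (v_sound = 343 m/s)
fₙ = nv/(4L) = 90.9 Hz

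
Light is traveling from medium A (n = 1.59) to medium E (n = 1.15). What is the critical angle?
θc = arcsin(n₂/n₁) = 46.33°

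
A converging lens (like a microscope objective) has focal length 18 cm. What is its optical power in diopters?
P = 1/f = 5.556 D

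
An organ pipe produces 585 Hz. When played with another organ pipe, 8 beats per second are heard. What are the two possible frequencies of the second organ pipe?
f₂ = 585 ± 8 Hz → 593 Hz or 577 Hz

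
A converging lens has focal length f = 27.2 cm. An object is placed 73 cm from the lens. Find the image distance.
1/di = 1/f − 1/do → di = 43.35 cm (real image)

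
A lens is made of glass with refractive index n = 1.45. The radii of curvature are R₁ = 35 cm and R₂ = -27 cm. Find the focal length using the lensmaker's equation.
1/f = (n − 1)(1/R₁ − 1/R₂) → f = 33.87 cm (converging lens)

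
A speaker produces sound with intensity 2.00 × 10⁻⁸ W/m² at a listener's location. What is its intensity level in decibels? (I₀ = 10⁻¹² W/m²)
β = 10·log₁₀(I/I₀) = 43.01 dB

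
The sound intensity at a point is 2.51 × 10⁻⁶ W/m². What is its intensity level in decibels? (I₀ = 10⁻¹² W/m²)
β = 10·log₁₀(I/I₀) = 64 dB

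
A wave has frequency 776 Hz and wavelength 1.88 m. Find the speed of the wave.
v = fλ = 1459 m/s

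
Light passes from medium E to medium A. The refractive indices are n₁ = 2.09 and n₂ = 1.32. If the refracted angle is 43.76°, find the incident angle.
sin θ₁ = (n₂/n₁)·sin θ₂ → θ₁ = 25.9°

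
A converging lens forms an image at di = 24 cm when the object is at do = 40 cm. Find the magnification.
M = −di/do = -0.6 (inverted image)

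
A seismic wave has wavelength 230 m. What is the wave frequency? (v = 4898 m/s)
f = v/λ = 21.3 Hz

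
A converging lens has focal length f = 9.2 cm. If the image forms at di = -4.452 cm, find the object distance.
1/do = 1/f − 1/di → do = 3 cm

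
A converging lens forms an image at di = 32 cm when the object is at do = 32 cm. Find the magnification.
M = −di/do = -1 (inverted image)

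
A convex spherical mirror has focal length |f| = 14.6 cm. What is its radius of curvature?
R = 2|f| = 29.2 cm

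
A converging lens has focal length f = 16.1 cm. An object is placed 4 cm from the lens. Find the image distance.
1/di = 1/f − 1/do → di = -5.322 cm (virtual image)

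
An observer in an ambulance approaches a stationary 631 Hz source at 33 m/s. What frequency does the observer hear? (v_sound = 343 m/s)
f_obs = f·(v + v_o)/v = 691.7 Hz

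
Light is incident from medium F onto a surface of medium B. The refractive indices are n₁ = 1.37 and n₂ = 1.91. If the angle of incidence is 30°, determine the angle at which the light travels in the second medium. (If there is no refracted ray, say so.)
sin θ₂ = (n₁/n₂)·sin θ₁ = 0.3586 → θ₂ = 21.02°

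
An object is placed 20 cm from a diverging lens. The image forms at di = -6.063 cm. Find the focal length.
1/f = 1/do + 1/di → f = -8.701 cm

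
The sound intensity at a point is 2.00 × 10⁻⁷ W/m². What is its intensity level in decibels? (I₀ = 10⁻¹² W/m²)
β = 10·log₁₀(I/I₀) = 53.01 dB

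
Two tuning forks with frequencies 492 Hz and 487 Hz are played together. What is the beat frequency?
5 Hz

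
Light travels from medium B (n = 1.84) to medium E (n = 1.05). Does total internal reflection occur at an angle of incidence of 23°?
θc = arcsin(n₂/n₁) = 34.8°; 23° < θc, so no — the ray refracts.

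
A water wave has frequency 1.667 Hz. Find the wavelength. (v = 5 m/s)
λ = v/f = 2.999 m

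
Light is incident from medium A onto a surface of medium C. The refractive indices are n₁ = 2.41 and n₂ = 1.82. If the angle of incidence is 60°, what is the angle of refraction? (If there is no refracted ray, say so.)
sin θ₂ = (n₁/n₂)·sin θ₁ = 1.147 > 1, so there is no refracted ray — the light undergoes total internal reflection.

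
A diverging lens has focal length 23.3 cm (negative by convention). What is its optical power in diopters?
P = 1/f = -4.292 D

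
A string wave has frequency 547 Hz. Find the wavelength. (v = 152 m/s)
λ = v/f = 0.2779 m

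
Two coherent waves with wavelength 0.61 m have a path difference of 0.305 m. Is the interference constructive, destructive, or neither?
destructive — path difference = 0.5λ, an odd multiple of λ/2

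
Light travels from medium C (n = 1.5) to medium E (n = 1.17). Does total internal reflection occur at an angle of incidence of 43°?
θc = arcsin(n₂/n₁) = 51.26°; 43° < θc, so no — the ray refracts.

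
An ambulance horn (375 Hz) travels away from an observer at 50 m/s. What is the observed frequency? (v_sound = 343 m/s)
f_obs = f·v/(v + v_s) = 327.3 Hz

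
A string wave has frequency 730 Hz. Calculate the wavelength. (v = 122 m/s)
λ = v/f = 0.1671 m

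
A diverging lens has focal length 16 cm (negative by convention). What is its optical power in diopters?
P = 1/f = -6.25 D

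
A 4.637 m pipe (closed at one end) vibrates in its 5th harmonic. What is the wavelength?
λₙ = 4L/n = 3.71 m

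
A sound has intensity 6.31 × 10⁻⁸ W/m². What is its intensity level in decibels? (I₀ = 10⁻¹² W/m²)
β = 10·log₁₀(I/I₀) = 48 dB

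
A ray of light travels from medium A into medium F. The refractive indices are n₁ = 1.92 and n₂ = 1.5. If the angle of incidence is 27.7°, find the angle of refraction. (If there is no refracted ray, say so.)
sin θ₂ = (n₁/n₂)·sin θ₁ = 0.595 → θ₂ = 36.51°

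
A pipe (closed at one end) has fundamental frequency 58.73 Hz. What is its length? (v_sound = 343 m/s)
L = v/(4f₁) = 1.46 m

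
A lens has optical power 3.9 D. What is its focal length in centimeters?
f = 1/P = 25.64 cm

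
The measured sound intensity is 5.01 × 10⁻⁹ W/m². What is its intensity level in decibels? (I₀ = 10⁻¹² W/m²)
β = 10·log₁₀(I/I₀) = 37 dB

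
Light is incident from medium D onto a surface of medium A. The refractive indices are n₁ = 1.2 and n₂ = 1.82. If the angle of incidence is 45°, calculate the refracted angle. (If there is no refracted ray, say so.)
sin θ₂ = (n₁/n₂)·sin θ₁ = 0.4662 → θ₂ = 27.79°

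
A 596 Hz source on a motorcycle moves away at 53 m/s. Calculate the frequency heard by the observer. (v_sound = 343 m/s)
f_obs = f·v/(v + v_s) = 516.2 Hz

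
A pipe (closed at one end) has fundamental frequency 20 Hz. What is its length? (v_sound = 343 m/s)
L = v/(4f₁) = 4.287 m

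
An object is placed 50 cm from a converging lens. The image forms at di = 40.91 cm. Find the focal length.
1/f = 1/do + 1/di → f = 22.5 cm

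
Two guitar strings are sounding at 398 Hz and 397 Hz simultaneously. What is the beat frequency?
1 Hz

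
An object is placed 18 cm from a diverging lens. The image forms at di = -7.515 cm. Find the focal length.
1/f = 1/do + 1/di → f = -12.9 cm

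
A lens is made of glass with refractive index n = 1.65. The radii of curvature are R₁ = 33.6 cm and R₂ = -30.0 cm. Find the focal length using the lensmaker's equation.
1/f = (n − 1)(1/R₁ − 1/R₂) → f = 24.38 cm (converging lens)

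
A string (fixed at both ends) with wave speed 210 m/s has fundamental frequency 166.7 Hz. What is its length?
L = v/(2f₁) = 0.6299 m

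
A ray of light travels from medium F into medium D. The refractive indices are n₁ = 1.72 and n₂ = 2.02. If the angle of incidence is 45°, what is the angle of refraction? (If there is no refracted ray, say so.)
sin θ₂ = (n₁/n₂)·sin θ₁ = 0.6021 → θ₂ = 37.02°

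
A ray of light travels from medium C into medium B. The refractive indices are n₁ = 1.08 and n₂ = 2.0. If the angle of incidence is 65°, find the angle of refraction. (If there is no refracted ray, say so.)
sin θ₂ = (n₁/n₂)·sin θ₁ = 0.4894 → θ₂ = 29.3°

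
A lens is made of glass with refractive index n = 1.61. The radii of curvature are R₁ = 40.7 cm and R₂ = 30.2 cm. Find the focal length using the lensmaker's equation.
1/f = (n − 1)(1/R₁ − 1/R₂) → f = -191.9 cm (diverging lens)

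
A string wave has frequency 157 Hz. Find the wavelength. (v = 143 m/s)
λ = v/f = 0.9108 m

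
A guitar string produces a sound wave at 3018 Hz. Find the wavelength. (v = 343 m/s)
λ = v/f = 0.1137 m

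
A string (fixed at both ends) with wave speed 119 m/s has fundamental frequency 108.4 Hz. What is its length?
L = v/(2f₁) = 0.5489 m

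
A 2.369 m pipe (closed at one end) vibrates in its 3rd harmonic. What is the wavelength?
λₙ = 4L/n = 3.159 m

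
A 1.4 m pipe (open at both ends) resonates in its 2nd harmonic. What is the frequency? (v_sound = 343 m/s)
fₙ = nv/(2L) = 245 Hz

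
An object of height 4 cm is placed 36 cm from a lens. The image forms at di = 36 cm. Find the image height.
hi = (-di/do) × ho = -4 cm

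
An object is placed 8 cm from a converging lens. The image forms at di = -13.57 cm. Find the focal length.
1/f = 1/do + 1/di → f = 19.49 cm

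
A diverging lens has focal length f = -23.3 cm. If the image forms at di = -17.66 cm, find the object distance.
1/do = 1/f − 1/di → do = 72.96 cm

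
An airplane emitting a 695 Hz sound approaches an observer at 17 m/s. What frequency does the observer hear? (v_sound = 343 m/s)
f_obs = f·v/(v − v_s) = 731.2 Hz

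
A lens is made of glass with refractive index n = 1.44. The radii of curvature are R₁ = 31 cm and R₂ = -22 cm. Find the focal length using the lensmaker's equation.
1/f = (n − 1)(1/R₁ − 1/R₂) → f = 29.25 cm (converging lens)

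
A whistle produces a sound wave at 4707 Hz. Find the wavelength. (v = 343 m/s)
λ = v/f = 0.07287 m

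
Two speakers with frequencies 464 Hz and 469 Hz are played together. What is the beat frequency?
5 Hz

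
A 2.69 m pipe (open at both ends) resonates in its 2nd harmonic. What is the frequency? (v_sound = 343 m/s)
fₙ = nv/(2L) = 127.5 Hz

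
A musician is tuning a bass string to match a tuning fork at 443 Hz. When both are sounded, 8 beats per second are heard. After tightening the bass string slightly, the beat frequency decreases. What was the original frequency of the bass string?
435 Hz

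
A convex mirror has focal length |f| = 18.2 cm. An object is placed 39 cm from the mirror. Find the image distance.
f = −18.2 cm (convex); 1/di = 1/f − 1/do → di = -12.41 cm (virtual image, behind mirror)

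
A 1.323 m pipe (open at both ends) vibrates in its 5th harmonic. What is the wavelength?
λₙ = 2L/n = 0.5292 m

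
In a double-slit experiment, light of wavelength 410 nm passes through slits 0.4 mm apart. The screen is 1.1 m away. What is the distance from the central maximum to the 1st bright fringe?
y = mλL/d = 1.128 mm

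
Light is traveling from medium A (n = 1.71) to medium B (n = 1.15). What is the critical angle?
θc = arcsin(n₂/n₁) = 42.26°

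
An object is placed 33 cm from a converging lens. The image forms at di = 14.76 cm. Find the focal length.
1/f = 1/do + 1/di → f = 10.2 cm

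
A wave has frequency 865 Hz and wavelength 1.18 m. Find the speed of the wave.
v = fλ = 1021 m/s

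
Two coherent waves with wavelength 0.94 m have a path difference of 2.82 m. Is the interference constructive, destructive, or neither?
constructive — path difference = 3λ, a whole number of wavelengths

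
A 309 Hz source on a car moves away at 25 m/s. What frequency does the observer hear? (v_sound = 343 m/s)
f_obs = f·v/(v + v_s) = 288 Hz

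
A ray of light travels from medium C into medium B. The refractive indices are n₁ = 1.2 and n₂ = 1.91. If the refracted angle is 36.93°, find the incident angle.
sin θ₁ = (n₂/n₁)·sin θ₂ → θ₁ = 73.01°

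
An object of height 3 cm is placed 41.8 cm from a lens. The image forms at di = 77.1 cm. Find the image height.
hi = (-di/do) × ho = -5.533 cm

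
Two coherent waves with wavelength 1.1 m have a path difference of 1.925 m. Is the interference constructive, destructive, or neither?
neither (partial) — path difference = 1.75λ, neither a whole number of wavelengths nor an odd multiple of λ/2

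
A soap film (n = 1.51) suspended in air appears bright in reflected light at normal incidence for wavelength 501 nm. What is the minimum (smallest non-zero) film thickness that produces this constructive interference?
2nt = (m − ½)λ with m = 1 → t = (m − ½)λ/(2n) = 82.95 nm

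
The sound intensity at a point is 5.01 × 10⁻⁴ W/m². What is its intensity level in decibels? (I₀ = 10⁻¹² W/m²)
β = 10·log₁₀(I/I₀) = 87 dB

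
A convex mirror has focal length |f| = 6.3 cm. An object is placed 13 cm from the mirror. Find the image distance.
f = −6.3 cm (convex); 1/di = 1/f − 1/do → di = -4.244 cm (virtual image, behind mirror)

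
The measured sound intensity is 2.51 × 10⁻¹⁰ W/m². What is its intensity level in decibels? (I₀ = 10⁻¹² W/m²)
β = 10·log₁₀(I/I₀) = 24 dB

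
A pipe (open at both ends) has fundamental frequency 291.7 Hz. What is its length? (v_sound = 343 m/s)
L = v/(2f₁) = 0.5879 m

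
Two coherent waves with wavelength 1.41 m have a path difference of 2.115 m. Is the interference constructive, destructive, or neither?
destructive — path difference = 1.5λ, an odd multiple of λ/2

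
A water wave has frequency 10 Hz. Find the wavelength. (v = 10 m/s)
λ = v/f = 1 m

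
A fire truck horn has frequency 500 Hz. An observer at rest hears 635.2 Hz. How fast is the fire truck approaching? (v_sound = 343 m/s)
v_s = v·(1 − f/f_obs) = 73.01 m/s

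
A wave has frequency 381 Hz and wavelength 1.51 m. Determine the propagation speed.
v = fλ = 575.3 m/s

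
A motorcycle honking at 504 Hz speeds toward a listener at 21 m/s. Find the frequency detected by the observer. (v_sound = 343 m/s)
f_obs = f·v/(v − v_s) = 536.9 Hz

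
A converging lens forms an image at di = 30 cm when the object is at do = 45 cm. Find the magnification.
M = −di/do = -0.6667 (inverted image)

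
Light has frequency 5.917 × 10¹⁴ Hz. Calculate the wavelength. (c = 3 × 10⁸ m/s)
λ = c/f = 507 nm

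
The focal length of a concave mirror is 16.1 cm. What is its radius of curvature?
R = 2|f| = 32.2 cm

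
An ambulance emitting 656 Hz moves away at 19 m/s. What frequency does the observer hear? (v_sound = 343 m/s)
f_obs = f·v/(v + v_s) = 621.6 Hz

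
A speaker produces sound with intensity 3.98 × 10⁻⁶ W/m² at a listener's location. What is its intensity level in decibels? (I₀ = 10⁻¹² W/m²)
β = 10·log₁₀(I/I₀) = 66 dB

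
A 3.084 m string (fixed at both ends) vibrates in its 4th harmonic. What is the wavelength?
λₙ = 2L/n = 1.542 m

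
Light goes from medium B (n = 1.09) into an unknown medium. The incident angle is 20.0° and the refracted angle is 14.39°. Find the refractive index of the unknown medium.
n₂ = n₁·sin θ₁ / sin θ₂ = 1.5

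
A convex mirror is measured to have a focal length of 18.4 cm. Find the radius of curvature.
R = 2|f| = 36.8 cm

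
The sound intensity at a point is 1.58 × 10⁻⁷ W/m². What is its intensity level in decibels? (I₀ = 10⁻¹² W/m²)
β = 10·log₁₀(I/I₀) = 51.99 dB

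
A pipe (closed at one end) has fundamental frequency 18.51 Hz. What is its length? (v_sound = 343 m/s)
L = v/(4f₁) = 4.633 m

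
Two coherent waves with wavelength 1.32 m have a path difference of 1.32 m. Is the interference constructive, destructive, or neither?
constructive — path difference = 1λ, a whole number of wavelengths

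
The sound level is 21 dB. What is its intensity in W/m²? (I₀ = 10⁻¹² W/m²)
I = I₀·10^(β/10) = 1.26 × 10⁻¹⁰ W/m²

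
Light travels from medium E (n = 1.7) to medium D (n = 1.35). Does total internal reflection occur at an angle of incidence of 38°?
θc = arcsin(n₂/n₁) = 52.57°; 38° < θc, so no — the ray refracts.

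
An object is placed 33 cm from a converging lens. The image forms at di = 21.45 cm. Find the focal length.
1/f = 1/do + 1/di → f = 13 cm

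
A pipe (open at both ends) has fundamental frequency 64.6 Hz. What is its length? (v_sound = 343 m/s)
L = v/(2f₁) = 2.655 m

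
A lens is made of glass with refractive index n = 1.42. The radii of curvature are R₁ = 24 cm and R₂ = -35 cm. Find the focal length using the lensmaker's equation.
1/f = (n − 1)(1/R₁ − 1/R₂) → f = 33.9 cm (converging lens)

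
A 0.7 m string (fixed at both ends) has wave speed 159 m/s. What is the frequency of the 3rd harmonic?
fₙ = nv/(2L) = 340.7 Hz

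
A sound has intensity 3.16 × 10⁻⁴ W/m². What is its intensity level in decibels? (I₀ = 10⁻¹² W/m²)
β = 10·log₁₀(I/I₀) = 85 dB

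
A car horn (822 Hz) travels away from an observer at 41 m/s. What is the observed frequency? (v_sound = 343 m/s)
f_obs = f·v/(v + v_s) = 734.2 Hz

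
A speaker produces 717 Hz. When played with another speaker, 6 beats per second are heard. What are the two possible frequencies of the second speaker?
f₂ = 717 ± 6 Hz → 723 Hz or 711 Hz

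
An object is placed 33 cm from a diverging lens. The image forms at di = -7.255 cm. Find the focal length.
1/f = 1/do + 1/di → f = -9.299 cm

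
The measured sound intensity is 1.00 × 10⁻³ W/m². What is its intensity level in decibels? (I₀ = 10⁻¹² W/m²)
β = 10·log₁₀(I/I₀) = 90 dB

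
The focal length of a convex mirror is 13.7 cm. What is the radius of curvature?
R = 2|f| = 27.4 cm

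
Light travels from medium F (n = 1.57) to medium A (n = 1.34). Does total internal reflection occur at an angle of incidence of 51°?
θc = arcsin(n₂/n₁) = 58.59°; 51° < θc, so no — the ray refracts.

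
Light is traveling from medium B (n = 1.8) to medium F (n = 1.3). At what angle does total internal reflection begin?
θc = arcsin(n₂/n₁) = 46.24°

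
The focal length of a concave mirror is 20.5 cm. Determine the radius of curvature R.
R = 2|f| = 41 cm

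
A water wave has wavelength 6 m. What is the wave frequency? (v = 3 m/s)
f = v/λ = 0.5 Hz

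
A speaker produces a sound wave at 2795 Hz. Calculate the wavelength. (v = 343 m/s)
λ = v/f = 0.1227 m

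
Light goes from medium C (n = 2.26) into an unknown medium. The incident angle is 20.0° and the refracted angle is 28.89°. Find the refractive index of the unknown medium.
n₂ = n₁·sin θ₁ / sin θ₂ = 1.6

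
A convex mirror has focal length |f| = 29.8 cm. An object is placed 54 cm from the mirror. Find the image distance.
f = −29.8 cm (convex); 1/di = 1/f − 1/do → di = -19.2 cm (virtual image, behind mirror)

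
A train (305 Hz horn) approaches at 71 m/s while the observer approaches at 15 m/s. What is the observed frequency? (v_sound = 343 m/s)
f_obs = f·(v + v_o)/(v − v_s) = 401.4 Hz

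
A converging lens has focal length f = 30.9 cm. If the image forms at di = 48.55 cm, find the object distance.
1/do = 1/f − 1/di → do = 85 cm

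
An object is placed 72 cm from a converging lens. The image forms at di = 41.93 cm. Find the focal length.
1/f = 1/do + 1/di → f = 26.5 cm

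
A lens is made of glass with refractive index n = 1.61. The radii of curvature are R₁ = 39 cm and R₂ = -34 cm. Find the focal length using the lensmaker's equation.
1/f = (n − 1)(1/R₁ − 1/R₂) → f = 29.78 cm (converging lens)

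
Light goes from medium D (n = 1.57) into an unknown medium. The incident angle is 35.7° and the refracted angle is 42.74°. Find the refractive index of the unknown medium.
n₂ = n₁·sin θ₁ / sin θ₂ = 1.35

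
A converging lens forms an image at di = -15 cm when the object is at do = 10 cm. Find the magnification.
M = −di/do = 1.5 (upright image)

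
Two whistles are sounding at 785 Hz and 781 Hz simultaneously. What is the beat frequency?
4 Hz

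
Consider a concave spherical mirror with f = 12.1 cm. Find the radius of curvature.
R = 2|f| = 24.2 cm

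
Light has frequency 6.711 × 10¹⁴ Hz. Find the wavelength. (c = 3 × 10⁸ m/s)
λ = c/f = 447 nm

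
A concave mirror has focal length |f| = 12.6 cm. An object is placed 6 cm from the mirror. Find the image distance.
f = +12.6 cm (concave); 1/di = 1/f − 1/do → di = -11.45 cm (virtual image, behind mirror)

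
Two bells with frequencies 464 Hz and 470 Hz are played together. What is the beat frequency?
6 Hz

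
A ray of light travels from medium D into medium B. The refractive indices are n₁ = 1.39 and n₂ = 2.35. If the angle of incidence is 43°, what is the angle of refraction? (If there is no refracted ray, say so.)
sin θ₂ = (n₁/n₂)·sin θ₁ = 0.4034 → θ₂ = 23.79°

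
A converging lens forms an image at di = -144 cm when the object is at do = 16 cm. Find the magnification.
M = −di/do = 9 (upright image)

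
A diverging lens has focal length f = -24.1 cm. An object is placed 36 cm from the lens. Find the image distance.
1/di = 1/f − 1/do → di = -14.44 cm (virtual image)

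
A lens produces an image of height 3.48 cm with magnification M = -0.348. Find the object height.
ho = |hi|/|M| = 10 cm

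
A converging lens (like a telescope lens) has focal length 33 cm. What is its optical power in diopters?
P = 1/f = 3.03 D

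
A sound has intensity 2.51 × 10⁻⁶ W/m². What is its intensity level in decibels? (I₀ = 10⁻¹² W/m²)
β = 10·log₁₀(I/I₀) = 64 dB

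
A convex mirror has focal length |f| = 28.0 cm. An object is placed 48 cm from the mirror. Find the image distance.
f = −28.0 cm (convex); 1/di = 1/f − 1/do → di = -17.68 cm (virtual image, behind mirror)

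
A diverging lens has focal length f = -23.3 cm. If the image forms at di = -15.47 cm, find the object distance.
1/do = 1/f − 1/di → do = 46.03 cm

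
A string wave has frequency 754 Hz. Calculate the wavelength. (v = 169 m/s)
λ = v/f = 0.2241 m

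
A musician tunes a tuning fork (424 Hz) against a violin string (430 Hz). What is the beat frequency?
6 Hz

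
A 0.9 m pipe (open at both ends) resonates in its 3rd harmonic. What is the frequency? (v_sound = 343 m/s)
fₙ = nv/(2L) = 571.7 Hz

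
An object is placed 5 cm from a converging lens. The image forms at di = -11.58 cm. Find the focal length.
1/f = 1/do + 1/di → f = 8.799 cm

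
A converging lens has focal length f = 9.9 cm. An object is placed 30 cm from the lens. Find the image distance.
1/di = 1/f − 1/do → di = 14.78 cm (real image)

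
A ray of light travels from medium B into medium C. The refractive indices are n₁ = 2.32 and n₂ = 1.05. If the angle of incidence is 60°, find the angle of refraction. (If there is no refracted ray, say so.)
sin θ₂ = (n₁/n₂)·sin θ₁ = 1.914 > 1, so there is no refracted ray — the light undergoes total internal reflection.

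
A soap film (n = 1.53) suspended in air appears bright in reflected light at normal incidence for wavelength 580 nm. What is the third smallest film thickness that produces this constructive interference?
2nt = (m − ½)λ with m = 3 → t = (m − ½)λ/(2n) = 473.9 nm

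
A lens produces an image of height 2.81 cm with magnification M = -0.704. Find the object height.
ho = |hi|/|M| = 3.991 cm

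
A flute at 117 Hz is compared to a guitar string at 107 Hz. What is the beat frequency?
10 Hz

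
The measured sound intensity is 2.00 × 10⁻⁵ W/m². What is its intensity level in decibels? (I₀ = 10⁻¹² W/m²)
β = 10·log₁₀(I/I₀) = 73.01 dB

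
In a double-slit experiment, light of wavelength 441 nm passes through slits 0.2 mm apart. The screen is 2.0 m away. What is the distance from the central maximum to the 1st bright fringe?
y = mλL/d = 4.41 mm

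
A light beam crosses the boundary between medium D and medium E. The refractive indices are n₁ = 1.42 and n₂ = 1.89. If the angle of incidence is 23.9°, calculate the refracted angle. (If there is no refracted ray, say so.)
sin θ₂ = (n₁/n₂)·sin θ₁ = 0.3044 → θ₂ = 17.72°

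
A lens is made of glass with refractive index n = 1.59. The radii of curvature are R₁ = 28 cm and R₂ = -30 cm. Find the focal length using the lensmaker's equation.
1/f = (n − 1)(1/R₁ − 1/R₂) → f = 24.55 cm (converging lens)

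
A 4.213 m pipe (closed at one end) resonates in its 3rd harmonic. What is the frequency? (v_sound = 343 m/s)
fₙ = nv/(4L) = 61.06 Hz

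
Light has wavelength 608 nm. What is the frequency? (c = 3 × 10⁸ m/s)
f = c/λ = 4.934 × 10¹⁴ Hz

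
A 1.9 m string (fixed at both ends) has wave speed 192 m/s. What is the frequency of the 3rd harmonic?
fₙ = nv/(2L) = 151.6 Hz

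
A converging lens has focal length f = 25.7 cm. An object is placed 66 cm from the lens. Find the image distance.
1/di = 1/f − 1/do → di = 42.09 cm (real image)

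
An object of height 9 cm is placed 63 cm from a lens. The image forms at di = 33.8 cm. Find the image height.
hi = (-di/do) × ho = -4.829 cm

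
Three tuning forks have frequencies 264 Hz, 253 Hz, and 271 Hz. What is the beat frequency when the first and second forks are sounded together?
11 Hz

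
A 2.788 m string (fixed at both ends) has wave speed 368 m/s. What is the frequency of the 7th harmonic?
fₙ = nv/(2L) = 462 Hz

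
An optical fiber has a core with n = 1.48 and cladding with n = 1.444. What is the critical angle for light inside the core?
θc = arcsin(n_cladding/n_core) = 77.34°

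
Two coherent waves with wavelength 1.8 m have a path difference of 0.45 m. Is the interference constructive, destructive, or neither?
neither (partial) — path difference = 0.25λ, neither a whole number of wavelengths nor an odd multiple of λ/2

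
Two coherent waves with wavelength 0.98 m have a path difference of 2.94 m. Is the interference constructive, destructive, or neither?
constructive — path difference = 3λ, a whole number of wavelengths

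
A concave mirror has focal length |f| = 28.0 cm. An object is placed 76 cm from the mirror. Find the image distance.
f = +28.0 cm (concave); 1/di = 1/f − 1/do → di = 44.33 cm (real image, in front of mirror)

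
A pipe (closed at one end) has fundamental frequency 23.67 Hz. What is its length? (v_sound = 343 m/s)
L = v/(4f₁) = 3.623 m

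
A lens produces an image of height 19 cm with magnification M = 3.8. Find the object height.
ho = |hi|/|M| = 5 cm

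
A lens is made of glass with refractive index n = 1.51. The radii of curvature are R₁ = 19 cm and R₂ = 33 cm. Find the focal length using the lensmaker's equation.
1/f = (n − 1)(1/R₁ − 1/R₂) → f = 87.82 cm (converging lens)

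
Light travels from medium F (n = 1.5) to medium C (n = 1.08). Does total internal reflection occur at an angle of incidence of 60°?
θc = arcsin(n₂/n₁) = 46.05°; 60° > θc, so yes — total internal reflection.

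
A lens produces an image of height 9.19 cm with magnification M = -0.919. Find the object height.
ho = |hi|/|M| = 10 cm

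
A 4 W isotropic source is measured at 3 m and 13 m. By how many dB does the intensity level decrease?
Δβ = 20·log₁₀(r₂/r₁) = 12.74 dB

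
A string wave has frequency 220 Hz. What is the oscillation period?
T = 1/f = 0.004545 s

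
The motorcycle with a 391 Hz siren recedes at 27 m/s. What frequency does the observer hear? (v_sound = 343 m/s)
f_obs = f·v/(v + v_s) = 362.5 Hz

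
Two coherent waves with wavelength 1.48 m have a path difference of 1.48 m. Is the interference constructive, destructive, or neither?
constructive — path difference = 1λ, a whole number of wavelengths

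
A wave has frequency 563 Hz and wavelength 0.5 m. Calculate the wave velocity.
v = fλ = 281.5 m/s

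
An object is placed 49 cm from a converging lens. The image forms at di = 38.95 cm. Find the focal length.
1/f = 1/do + 1/di → f = 21.7 cm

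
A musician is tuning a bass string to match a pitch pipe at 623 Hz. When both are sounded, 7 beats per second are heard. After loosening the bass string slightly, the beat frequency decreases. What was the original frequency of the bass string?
630 Hz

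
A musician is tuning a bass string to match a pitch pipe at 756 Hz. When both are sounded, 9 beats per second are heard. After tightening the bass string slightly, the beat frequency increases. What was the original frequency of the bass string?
765 Hz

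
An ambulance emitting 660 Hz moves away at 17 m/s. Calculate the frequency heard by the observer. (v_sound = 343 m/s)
f_obs = f·v/(v + v_s) = 628.8 Hz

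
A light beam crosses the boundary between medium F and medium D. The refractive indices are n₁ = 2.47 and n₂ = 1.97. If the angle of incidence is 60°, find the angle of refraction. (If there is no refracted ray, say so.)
sin θ₂ = (n₁/n₂)·sin θ₁ = 1.086 > 1, so there is no refracted ray — the light undergoes total internal reflection.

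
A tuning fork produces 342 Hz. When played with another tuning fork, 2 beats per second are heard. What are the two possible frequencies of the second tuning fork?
f₂ = 342 ± 2 Hz → 344 Hz or 340 Hz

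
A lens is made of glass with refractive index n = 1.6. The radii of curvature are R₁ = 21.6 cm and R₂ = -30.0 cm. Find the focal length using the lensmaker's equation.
1/f = (n − 1)(1/R₁ − 1/R₂) → f = 20.93 cm (converging lens)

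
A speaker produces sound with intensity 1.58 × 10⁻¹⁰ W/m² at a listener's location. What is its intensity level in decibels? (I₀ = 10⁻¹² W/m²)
β = 10·log₁₀(I/I₀) = 21.99 dB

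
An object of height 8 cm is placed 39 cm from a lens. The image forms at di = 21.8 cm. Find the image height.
hi = (-di/do) × ho = -4.472 cm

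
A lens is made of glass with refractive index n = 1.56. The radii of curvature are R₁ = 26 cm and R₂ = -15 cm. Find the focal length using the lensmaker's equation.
1/f = (n − 1)(1/R₁ − 1/R₂) → f = 16.99 cm (converging lens)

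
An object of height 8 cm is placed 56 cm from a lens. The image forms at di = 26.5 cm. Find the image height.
hi = (-di/do) × ho = -3.786 cm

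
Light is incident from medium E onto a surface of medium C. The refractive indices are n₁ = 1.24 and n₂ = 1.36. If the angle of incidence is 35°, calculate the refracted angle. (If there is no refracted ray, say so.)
sin θ₂ = (n₁/n₂)·sin θ₁ = 0.523 → θ₂ = 31.53°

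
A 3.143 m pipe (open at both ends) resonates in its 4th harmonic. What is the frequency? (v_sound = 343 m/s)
fₙ = nv/(2L) = 218.3 Hz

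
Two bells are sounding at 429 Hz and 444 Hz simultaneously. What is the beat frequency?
15 Hz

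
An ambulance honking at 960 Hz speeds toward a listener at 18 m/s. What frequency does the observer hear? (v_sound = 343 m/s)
f_obs = f·v/(v − v_s) = 1013 Hz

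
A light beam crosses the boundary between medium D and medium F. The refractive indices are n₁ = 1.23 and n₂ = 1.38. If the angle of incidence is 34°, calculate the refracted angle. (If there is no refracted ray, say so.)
sin θ₂ = (n₁/n₂)·sin θ₁ = 0.4984 → θ₂ = 29.89°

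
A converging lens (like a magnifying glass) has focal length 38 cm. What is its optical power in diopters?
P = 1/f = 2.632 D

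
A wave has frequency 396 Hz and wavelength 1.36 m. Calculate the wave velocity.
v = fλ = 538.6 m/s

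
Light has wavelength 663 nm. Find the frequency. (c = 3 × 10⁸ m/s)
f = c/λ = 4.525 × 10¹⁴ Hz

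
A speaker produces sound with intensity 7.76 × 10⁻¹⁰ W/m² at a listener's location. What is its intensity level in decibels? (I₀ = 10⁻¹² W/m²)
β = 10·log₁₀(I/I₀) = 28.9 dB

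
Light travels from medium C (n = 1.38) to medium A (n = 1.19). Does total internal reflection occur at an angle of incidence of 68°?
θc = arcsin(n₂/n₁) = 59.58°; 68° > θc, so yes — total internal reflection.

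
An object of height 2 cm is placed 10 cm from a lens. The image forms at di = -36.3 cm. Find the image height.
hi = (-di/do) × ho = 7.26 cm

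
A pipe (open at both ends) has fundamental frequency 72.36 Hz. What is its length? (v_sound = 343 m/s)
L = v/(2f₁) = 2.37 m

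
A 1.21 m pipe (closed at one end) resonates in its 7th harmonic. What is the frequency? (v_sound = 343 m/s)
fₙ = nv/(4L) = 496.1 Hz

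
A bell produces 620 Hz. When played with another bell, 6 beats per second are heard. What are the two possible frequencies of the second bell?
f₂ = 620 ± 6 Hz → 626 Hz or 614 Hz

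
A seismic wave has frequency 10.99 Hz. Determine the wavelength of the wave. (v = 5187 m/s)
λ = v/f = 472 m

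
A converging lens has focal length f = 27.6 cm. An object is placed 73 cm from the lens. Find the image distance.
1/di = 1/f − 1/do → di = 44.38 cm (real image)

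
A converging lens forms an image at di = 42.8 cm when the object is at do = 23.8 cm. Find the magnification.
M = −di/do = -1.798 (inverted image)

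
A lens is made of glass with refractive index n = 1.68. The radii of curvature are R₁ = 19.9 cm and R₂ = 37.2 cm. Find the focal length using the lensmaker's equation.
1/f = (n − 1)(1/R₁ − 1/R₂) → f = 62.93 cm (converging lens)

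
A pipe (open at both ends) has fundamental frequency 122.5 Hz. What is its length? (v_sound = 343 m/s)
L = v/(2f₁) = 1.4 m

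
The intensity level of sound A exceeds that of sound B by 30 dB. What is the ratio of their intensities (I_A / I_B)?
I_A/I_B = 10^(Δβ/10) = 1000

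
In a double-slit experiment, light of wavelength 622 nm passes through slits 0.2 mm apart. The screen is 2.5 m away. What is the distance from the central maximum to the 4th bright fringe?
y = mλL/d = 31.1 mm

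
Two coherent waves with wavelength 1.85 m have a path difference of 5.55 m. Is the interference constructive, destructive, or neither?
constructive — path difference = 3λ, a whole number of wavelengths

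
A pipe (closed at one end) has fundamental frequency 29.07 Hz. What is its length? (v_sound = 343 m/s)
L = v/(4f₁) = 2.95 m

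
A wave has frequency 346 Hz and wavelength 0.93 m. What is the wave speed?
v = fλ = 321.8 m/s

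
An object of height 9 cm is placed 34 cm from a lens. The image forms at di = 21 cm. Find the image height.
hi = (-di/do) × ho = -5.559 cm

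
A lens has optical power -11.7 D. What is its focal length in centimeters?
f = 1/P = -8.547 cm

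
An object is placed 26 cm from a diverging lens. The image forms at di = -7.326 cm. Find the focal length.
1/f = 1/do + 1/di → f = -10.2 cm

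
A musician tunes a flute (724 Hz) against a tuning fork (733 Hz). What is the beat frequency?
9 Hz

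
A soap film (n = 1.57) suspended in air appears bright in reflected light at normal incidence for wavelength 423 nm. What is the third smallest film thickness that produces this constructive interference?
2nt = (m − ½)λ with m = 3 → t = (m − ½)λ/(2n) = 336.8 nm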